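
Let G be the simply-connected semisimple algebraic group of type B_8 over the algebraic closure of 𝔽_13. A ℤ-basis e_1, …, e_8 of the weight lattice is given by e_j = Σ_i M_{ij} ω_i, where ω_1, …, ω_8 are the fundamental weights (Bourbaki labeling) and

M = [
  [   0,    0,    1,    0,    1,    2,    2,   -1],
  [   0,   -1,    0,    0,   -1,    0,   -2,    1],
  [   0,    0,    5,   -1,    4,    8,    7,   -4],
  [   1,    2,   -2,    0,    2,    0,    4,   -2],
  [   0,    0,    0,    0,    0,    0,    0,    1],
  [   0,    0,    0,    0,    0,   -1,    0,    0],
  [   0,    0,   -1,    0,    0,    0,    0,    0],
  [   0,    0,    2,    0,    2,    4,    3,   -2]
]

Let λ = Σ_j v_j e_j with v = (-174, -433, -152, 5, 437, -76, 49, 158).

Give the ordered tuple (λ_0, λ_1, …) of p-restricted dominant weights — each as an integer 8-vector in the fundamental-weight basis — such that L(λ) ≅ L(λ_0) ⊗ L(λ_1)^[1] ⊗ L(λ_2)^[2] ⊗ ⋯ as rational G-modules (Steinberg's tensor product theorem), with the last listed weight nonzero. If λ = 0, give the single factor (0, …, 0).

((8, 4, 8, 5, 2, 11, 9, 6), (5, 4, 6, 1, 12, 5, 11, 7))

Converting to the ω-basis (c_i = row i of M dotted with v = (-174, -433, -152, 5, 437, -76, 49, 158)):
  c_1 = 0*-174 + 0*-433 + 1*-152 + 0*5 + 1*437 + 2*-76 + 2*49 + -1*158 = 73
  c_2 = 0*-174 + -1*-433 + 0*-152 + 0*5 + -1*437 + 0*-76 + -2*49 + 1*158 = 56
  c_3 = 0*-174 + 0*-433 + 5*-152 + -1*5 + 4*437 + 8*-76 + 7*49 + -4*158 = 86
  c_4 = 1*-174 + 2*-433 + -2*-152 + 0*5 + 2*437 + 0*-76 + 4*49 + -2*158 = 18
  c_5 = 0*-174 + 0*-433 + 0*-152 + 0*5 + 0*437 + 0*-76 + 0*49 + 1*158 = 158
  c_6 = 0*-174 + 0*-433 + 0*-152 + 0*5 + 0*437 + -1*-76 + 0*49 + 0*158 = 76
  c_7 = 0*-174 + 0*-433 + -1*-152 + 0*5 + 0*437 + 0*-76 + 0*49 + 0*158 = 152
  c_8 = 0*-174 + 0*-433 + 2*-152 + 0*5 + 2*437 + 4*-76 + 3*49 + -2*158 = 97
Writing each c_i in base p = 13:
  c_1 = 73 = 8·13^0 + 5·13^1
  c_2 = 56 = 4·13^0 + 4·13^1
  c_3 = 86 = 8·13^0 + 6·13^1
  c_4 = 18 = 5·13^0 + 1·13^1
  c_5 = 158 = 2·13^0 + 12·13^1
  c_6 = 76 = 11·13^0 + 5·13^1
  c_7 = 152 = 9·13^0 + 11·13^1
  c_8 = 97 = 6·13^0 + 7·13^1
p-restricted factor λ_0 = (8, 4, 8, 5, 2, 11, 9, 6)
p-restricted factor λ_1 = (5, 4, 6, 1, 12, 5, 11, 7)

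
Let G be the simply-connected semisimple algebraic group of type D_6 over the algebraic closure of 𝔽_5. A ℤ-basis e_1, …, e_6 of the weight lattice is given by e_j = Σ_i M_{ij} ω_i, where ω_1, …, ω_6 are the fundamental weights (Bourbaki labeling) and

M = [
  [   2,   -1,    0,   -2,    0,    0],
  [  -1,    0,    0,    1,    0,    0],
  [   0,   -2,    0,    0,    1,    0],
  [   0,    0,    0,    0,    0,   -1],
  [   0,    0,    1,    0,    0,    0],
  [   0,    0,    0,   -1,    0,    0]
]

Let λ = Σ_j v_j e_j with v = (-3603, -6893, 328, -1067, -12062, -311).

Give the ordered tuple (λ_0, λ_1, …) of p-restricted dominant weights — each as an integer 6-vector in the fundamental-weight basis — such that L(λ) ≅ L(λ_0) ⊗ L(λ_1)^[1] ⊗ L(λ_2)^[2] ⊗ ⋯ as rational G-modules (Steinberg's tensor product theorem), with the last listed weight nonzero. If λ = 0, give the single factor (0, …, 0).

((1, 1, 4, 1, 3, 2), (4, 2, 4, 2, 0, 3), (2, 1, 3, 2, 3, 2), (4, 0, 3, 2, 2, 3), (2, 4, 2, 0, 0, 1))

ω-coordinates c = M·v, v = (-3603, -6893, 328, -1067, -12062, -311):
  c_1 = (2)·(-3603) + (-1)·(-6893) + 0·328 + (-2)·(-1067) + (0)·(-12062) + (0)·(-311) = 1821
  c_2 = (-1)·(-3603) + (0)·(-6893) + 0·328 + (1)·(-1067) + (0)·(-12062) + (0)·(-311) = 2536
  c_3 = (0)·(-3603) + (-2)·(-6893) + 0·328 + (0)·(-1067) + (1)·(-12062) + (0)·(-311) = 1724
  c_4 = (0)·(-3603) + (0)·(-6893) + 0·328 + (0)·(-1067) + (0)·(-12062) + (-1)·(-311) = 311
  c_5 = (0)·(-3603) + (0)·(-6893) + 1·328 + (0)·(-1067) + (0)·(-12062) + (0)·(-311) = 328
  c_6 = (0)·(-3603) + (0)·(-6893) + 0·328 + (-1)·(-1067) + (0)·(-12062) + (0)·(-311) = 1067
Writing each c_i in base p = 5:
  c_1 = 1821 = 1·5^0 + 4·5^1 + 2·5^2 + 4·5^3 + 2·5^4
  c_2 = 2536 = 1·5^0 + 2·5^1 + 1·5^2 + 0·5^3 + 4·5^4
  c_3 = 1724 = 4·5^0 + 4·5^1 + 3·5^2 + 3·5^3 + 2·5^4
  c_4 = 311 = 1·5^0 + 2·5^1 + 2·5^2 + 2·5^3
  c_5 = 328 = 3·5^0 + 0·5^1 + 3·5^2 + 2·5^3
  c_6 = 1067 = 2·5^0 + 3·5^1 + 2·5^2 + 3·5^3 + 1·5^4
Factor λ_0 = (1, 1, 4, 1, 3, 2)
Factor λ_1 = (4, 2, 4, 2, 0, 3)
Factor λ_2 = (2, 1, 3, 2, 3, 2)
Factor λ_3 = (4, 0, 3, 2, 2, 3)
Factor λ_4 = (2, 4, 2, 0, 0, 1)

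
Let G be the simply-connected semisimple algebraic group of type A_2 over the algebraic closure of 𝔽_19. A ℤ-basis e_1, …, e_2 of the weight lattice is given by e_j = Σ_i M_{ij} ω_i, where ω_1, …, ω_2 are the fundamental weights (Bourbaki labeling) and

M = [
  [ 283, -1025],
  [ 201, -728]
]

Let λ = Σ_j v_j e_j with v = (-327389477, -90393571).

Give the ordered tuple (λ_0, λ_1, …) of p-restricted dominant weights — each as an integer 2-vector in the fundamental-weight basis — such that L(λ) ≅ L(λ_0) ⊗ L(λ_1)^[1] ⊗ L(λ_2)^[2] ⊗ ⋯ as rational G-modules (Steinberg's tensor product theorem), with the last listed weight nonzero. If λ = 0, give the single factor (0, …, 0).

((16, 1), (13, 10), (0, 0), (15, 9), (16, 9))

In the fundamental-weight basis, λ has coordinates c = M·v (v = (-327389477, -90393571)):
  c_1 = 283*-327389477 + -1025*-90393571 = 2188284
  c_2 = 201*-327389477 + -728*-90393571 = 1234811
Base-19 expansion of each c_i:
  c_1 = 2188284 = 16·19^0 + 13·19^1 + 0·19^2 + 15·19^3 + 16·19^4
  c_2 = 1234811 = 1·19^0 + 10·19^1 + 0·19^2 + 9·19^3 + 9·19^4
λ_0 = (16, 1)
λ_1 = (13, 10)
λ_2 = (0, 0)
λ_3 = (15, 9)
λ_4 = (16, 9)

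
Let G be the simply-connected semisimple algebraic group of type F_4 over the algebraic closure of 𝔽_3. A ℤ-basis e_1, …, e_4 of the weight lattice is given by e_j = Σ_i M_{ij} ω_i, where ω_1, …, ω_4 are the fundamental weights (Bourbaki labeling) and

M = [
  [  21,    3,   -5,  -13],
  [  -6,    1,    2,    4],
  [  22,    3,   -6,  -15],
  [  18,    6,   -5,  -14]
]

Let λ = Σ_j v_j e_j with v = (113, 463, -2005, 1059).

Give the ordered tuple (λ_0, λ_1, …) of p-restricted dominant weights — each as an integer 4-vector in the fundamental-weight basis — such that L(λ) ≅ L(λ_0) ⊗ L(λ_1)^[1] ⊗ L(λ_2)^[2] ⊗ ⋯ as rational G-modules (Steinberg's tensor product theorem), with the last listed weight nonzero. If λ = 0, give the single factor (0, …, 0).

((2, 2, 2, 2), (0, 0, 0, 0), (2, 1, 2, 1))

ω-coordinates c = M·v, v = (113, 463, -2005, 1059):
  c_1 = (21)·(113) + (3)·(463) + (-5)·(-2005) + (-13)·(1059) = 20
  c_2 = (-6)·(113) + (1)·(463) + (2)·(-2005) + (4)·(1059) = 11
  c_3 = (22)·(113) + (3)·(463) + (-6)·(-2005) + (-15)·(1059) = 20
  c_4 = (18)·(113) + (6)·(463) + (-5)·(-2005) + (-14)·(1059) = 11
Expand coordinatewise in base 3:
  c_1 = 20 = 2·3^0 + 0·3^1 + 2·3^2
  c_2 = 11 = 2·3^0 + 0·3^1 + 1·3^2
  c_3 = 20 = 2·3^0 + 0·3^1 + 2·3^2
  c_4 = 11 = 2·3^0 + 0·3^1 + 1·3^2
p-restricted factor λ_0 = (2, 2, 2, 2)
p-restricted factor λ_1 = (0, 0, 0, 0)
p-restricted factor λ_2 = (2, 1, 2, 1)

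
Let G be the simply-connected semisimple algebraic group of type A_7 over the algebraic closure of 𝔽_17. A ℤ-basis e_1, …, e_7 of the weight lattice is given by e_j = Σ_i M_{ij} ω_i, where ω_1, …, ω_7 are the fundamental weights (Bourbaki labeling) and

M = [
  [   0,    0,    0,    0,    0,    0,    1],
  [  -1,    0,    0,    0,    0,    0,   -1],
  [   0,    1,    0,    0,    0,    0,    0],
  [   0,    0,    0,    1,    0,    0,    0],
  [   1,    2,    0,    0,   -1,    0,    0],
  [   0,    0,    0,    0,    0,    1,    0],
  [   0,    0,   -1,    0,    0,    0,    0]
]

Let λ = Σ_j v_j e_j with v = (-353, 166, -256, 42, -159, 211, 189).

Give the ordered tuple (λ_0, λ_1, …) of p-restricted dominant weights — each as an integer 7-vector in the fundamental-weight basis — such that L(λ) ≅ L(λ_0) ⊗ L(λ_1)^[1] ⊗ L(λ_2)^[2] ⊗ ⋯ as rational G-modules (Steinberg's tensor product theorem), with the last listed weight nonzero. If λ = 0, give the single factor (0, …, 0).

((2, 11, 13, 8, 2, 7, 1), (11, 9, 9, 2, 8, 12, 15))

Converting to the ω-basis (c_i = row i of M dotted with v = (-353, 166, -256, 42, -159, 211, 189)):
  c_1 = 0*-353 + 0*166 + 0*-256 + 0*42 + 0*-159 + 0*211 + 1*189 = 189
  c_2 = -1*-353 + 0*166 + 0*-256 + 0*42 + 0*-159 + 0*211 + -1*189 = 164
  c_3 = 0*-353 + 1*166 + 0*-256 + 0*42 + 0*-159 + 0*211 + 0*189 = 166
  c_4 = 0*-353 + 0*166 + 0*-256 + 1*42 + 0*-159 + 0*211 + 0*189 = 42
  c_5 = 1*-353 + 2*166 + 0*-256 + 0*42 + -1*-159 + 0*211 + 0*189 = 138
  c_6 = 0*-353 + 0*166 + 0*-256 + 0*42 + 0*-159 + 1*211 + 0*189 = 211
  c_7 = 0*-353 + 0*166 + -1*-256 + 0*42 + 0*-159 + 0*211 + 0*189 = 256
Writing each c_i in base p = 17:
  c_1 = 189 = 2·17^0 + 11·17^1
  c_2 = 164 = 11·17^0 + 9·17^1
  c_3 = 166 = 13·17^0 + 9·17^1
  c_4 = 42 = 8·17^0 + 2·17^1
  c_5 = 138 = 2·17^0 + 8·17^1
  c_6 = 211 = 7·17^0 + 12·17^1
  c_7 = 256 = 1·17^0 + 15·17^1
λ_0 = (2, 11, 13, 8, 2, 7, 1)
λ_1 = (11, 9, 9, 2, 8, 12, 15)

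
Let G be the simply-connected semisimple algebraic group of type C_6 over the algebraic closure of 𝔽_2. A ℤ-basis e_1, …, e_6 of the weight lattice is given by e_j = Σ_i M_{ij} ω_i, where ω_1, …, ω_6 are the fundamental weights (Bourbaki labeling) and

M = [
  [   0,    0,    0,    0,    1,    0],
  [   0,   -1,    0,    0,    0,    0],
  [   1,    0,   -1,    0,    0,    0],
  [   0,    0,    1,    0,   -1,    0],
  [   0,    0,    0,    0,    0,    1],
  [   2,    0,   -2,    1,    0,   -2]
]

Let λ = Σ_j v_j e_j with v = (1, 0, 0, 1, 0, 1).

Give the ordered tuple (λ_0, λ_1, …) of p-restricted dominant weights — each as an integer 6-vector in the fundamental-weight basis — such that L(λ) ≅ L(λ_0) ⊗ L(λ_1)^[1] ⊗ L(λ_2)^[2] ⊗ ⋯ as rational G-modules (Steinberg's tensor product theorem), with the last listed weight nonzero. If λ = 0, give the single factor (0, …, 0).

Change of basis e → ω: c = M·v where v = (1, 0, 0, 1, 0, 1):
  c_1 = 0·1 + 0·0 + 0·0 + 0·1 + 1·0 + 0·1 = 0
  c_2 = 0·1 + (-1)·(0) + 0·0 + 0·1 + 0·0 + 0·1 = 0
  c_3 = 1·1 + 0·0 + (-1)·(0) + 0·1 + 0·0 + 0·1 = 1
  c_4 = 0·1 + 0·0 + 1·0 + 0·1 + (-1)·(0) + 0·1 = 0
  c_5 = 0·1 + 0·0 + 0·0 + 0·1 + 0·0 + 1·1 = 1
  c_6 = 2·1 + 0·0 + (-2)·(0) + 1·1 + 0·0 + (-2)·(1) = 1
Base-2 expansion of each c_i:
  c_1 = 0
  c_2 = 0
  c_3 = 1 = 1·2^0
  c_4 = 0
  c_5 = 1 = 1·2^0
  c_6 = 1 = 1·2^0
p-restricted factor λ_0 = (0, 0, 1, 0, 1, 1)

((0, 0, 1, 0, 1, 1),)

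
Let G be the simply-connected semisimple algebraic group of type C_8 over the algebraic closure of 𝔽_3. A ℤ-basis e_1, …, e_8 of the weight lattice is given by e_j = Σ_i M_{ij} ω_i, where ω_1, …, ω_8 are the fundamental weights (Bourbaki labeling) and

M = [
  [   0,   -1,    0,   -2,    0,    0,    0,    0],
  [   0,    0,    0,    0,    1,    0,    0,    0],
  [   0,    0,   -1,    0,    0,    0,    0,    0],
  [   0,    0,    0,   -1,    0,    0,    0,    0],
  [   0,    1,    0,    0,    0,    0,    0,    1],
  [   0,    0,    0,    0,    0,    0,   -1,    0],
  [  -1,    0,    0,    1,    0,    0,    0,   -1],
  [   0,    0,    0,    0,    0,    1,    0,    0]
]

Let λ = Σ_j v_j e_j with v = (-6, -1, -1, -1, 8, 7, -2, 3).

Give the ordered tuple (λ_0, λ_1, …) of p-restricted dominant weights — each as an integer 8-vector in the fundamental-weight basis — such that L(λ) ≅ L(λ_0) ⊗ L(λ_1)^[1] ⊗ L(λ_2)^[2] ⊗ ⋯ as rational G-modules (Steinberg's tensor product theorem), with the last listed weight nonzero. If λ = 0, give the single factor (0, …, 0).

Converting to the ω-basis (c_i = row i of M dotted with v = (-6, -1, -1, -1, 8, 7, -2, 3)):
  c_1 = 0*-6 + -1*-1 + 0*-1 + -2*-1 + 0*8 + 0*7 + 0*-2 + 0*3 = 3
  c_2 = 0*-6 + 0*-1 + 0*-1 + 0*-1 + 1*8 + 0*7 + 0*-2 + 0*3 = 8
  c_3 = 0*-6 + 0*-1 + -1*-1 + 0*-1 + 0*8 + 0*7 + 0*-2 + 0*3 = 1
  c_4 = 0*-6 + 0*-1 + 0*-1 + -1*-1 + 0*8 + 0*7 + 0*-2 + 0*3 = 1
  c_5 = 0*-6 + 1*-1 + 0*-1 + 0*-1 + 0*8 + 0*7 + 0*-2 + 1*3 = 2
  c_6 = 0*-6 + 0*-1 + 0*-1 + 0*-1 + 0*8 + 0*7 + -1*-2 + 0*3 = 2
  c_7 = -1*-6 + 0*-1 + 0*-1 + 1*-1 + 0*8 + 0*7 + 0*-2 + -1*3 = 2
  c_8 = 0*-6 + 0*-1 + 0*-1 + 0*-1 + 0*8 + 1*7 + 0*-2 + 0*3 = 7
Expand coordinatewise in base 3:
  c_1 = 3 = 0·3^0 + 1·3^1
  c_2 = 8 = 2·3^0 + 2·3^1
  c_3 = 1 = 1·3^0
  c_4 = 1 = 1·3^0
  c_5 = 2 = 2·3^0
  c_6 = 2 = 2·3^0
  c_7 = 2 = 2·3^0
  c_8 = 7 = 1·3^0 + 2·3^1
p-restricted factor λ_0 = (0, 2, 1, 1, 2, 2, 2, 1)
p-restricted factor λ_1 = (1, 2, 0, 0, 0, 0, 0, 2)

((0, 2, 1, 1, 2, 2, 2, 1), (1, 2, 0, 0, 0, 0, 0, 2))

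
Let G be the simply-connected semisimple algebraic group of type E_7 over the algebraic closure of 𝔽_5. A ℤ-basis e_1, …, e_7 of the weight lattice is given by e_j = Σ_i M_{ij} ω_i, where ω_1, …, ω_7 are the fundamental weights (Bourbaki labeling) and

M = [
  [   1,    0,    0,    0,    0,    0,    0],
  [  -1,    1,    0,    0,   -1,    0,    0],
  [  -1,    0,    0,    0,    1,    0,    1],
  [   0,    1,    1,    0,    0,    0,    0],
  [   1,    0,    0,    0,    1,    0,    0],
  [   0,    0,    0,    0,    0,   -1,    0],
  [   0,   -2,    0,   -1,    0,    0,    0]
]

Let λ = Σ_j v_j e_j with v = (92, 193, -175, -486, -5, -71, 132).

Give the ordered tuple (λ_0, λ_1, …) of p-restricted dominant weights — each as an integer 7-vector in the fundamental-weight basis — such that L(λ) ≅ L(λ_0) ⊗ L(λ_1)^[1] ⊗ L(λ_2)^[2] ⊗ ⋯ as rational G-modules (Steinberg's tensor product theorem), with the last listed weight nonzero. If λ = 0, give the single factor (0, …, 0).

ω-coordinates c = M·v, v = (92, 193, -175, -486, -5, -71, 132):
  c_1 = (1)·(92) + (0)·(193) + (0)·(-175) + (0)·(-486) + (0)·(-5) + (0)·(-71) + (0)·(132) = 92
  c_2 = (-1)·(92) + (1)·(193) + (0)·(-175) + (0)·(-486) + (-1)·(-5) + (0)·(-71) + (0)·(132) = 106
  c_3 = (-1)·(92) + (0)·(193) + (0)·(-175) + (0)·(-486) + (1)·(-5) + (0)·(-71) + (1)·(132) = 35
  c_4 = (0)·(92) + (1)·(193) + (1)·(-175) + (0)·(-486) + (0)·(-5) + (0)·(-71) + (0)·(132) = 18
  c_5 = (1)·(92) + (0)·(193) + (0)·(-175) + (0)·(-486) + (1)·(-5) + (0)·(-71) + (0)·(132) = 87
  c_6 = (0)·(92) + (0)·(193) + (0)·(-175) + (0)·(-486) + (0)·(-5) + (-1)·(-71) + (0)·(132) = 71
  c_7 = (0)·(92) + (-2)·(193) + (0)·(-175) + (-1)·(-486) + (0)·(-5) + (0)·(-71) + (0)·(132) = 100
p = 5; digits c_i = Σ_j d_{ij}·5^j, 0 ≤ d_{ij} < 5:
  c_1 = 92 = 2·5^0 + 3·5^1 + 3·5^2
  c_2 = 106 = 1·5^0 + 1·5^1 + 4·5^2
  c_3 = 35 = 0·5^0 + 2·5^1 + 1·5^2
  c_4 = 18 = 3·5^0 + 3·5^1
  c_5 = 87 = 2·5^0 + 2·5^1 + 3·5^2
  c_6 = 71 = 1·5^0 + 4·5^1 + 2·5^2
  c_7 = 100 = 0·5^0 + 0·5^1 + 4·5^2
λ_0 = (2, 1, 0, 3, 2, 1, 0)
λ_1 = (3, 1, 2, 3, 2, 4, 0)
λ_2 = (3, 4, 1, 0, 3, 2, 4)

((2, 1, 0, 3, 2, 1, 0), (3, 1, 2, 3, 2, 4, 0), (3, 4, 1, 0, 3, 2, 4))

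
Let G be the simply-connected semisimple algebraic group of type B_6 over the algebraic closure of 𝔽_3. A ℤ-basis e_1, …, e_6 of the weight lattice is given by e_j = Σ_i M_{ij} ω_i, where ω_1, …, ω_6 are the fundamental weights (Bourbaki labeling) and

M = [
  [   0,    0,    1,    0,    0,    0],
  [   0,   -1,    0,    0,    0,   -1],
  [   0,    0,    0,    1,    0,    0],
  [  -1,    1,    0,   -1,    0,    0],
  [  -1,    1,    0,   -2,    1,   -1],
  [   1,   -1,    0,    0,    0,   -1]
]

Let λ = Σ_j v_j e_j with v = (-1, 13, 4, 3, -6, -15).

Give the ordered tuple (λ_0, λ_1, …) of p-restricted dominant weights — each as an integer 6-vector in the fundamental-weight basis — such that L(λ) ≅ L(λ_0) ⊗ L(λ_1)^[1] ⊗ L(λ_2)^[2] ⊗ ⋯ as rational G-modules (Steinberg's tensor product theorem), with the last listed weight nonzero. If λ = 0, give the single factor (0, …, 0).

Compute c_i = Σ_j M_{ij} v_j with v = (-1, 13, 4, 3, -6, -15):
  c_1 = (0)·(-1) + (0)·(13) + (1)·(4) + (0)·(3) + (0)·(-6) + (0)·(-15) = 4
  c_2 = (0)·(-1) + (-1)·(13) + (0)·(4) + (0)·(3) + (0)·(-6) + (-1)·(-15) = 2
  c_3 = (0)·(-1) + (0)·(13) + (0)·(4) + (1)·(3) + (0)·(-6) + (0)·(-15) = 3
  c_4 = (-1)·(-1) + (1)·(13) + (0)·(4) + (-1)·(3) + (0)·(-6) + (0)·(-15) = 11
  c_5 = (-1)·(-1) + (1)·(13) + (0)·(4) + (-2)·(3) + (1)·(-6) + (-1)·(-15) = 17
  c_6 = (1)·(-1) + (-1)·(13) + (0)·(4) + (0)·(3) + (0)·(-6) + (-1)·(-15) = 1
Expand coordinatewise in base 3:
  c_1 = 4 = 1·3^0 + 1·3^1
  c_2 = 2 = 2·3^0
  c_3 = 3 = 0·3^0 + 1·3^1
  c_4 = 11 = 2·3^0 + 0·3^1 + 1·3^2
  c_5 = 17 = 2·3^0 + 2·3^1 + 1·3^2
  c_6 = 1 = 1·3^0
p-restricted factor λ_0 = (1, 2, 0, 2, 2, 1)
p-restricted factor λ_1 = (1, 0, 1, 0, 2, 0)
p-restricted factor λ_2 = (0, 0, 0, 1, 1, 0)

((1, 2, 0, 2, 2, 1), (1, 0, 1, 0, 2, 0), (0, 0, 0, 1, 1, 0))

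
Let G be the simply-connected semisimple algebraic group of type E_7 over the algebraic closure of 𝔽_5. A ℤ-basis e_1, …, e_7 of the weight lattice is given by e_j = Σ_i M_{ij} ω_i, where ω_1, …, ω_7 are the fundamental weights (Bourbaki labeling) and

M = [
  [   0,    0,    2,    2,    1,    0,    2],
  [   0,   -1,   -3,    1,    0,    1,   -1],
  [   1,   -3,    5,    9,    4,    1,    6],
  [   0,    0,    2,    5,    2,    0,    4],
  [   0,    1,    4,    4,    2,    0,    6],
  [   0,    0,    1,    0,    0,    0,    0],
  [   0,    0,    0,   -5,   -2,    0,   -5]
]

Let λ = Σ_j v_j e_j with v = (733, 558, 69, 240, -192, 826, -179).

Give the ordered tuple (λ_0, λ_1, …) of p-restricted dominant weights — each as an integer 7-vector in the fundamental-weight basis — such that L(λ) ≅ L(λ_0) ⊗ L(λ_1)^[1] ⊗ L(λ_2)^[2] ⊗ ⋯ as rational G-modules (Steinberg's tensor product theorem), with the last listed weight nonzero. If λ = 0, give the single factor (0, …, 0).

((3, 0, 3, 3, 1, 4, 4), (3, 1, 4, 2, 2, 3, 0), (2, 4, 1, 4, 3, 2, 3), (0, 3, 4, 1, 2, 0, 0))

Compute c_i = Σ_j M_{ij} v_j with v = (733, 558, 69, 240, -192, 826, -179):
  c_1 = 0·733 + 0·558 + 2·69 + 2·240 + (1)·(-192) + 0·826 + (2)·(-179) = 68
  c_2 = 0·733 + (-1)·(558) + (-3)·(69) + 1·240 + (0)·(-192) + 1·826 + (-1)·(-179) = 480
  c_3 = 1·733 + (-3)·(558) + 5·69 + 9·240 + (4)·(-192) + 1·826 + (6)·(-179) = 548
  c_4 = 0·733 + 0·558 + 2·69 + 5·240 + (2)·(-192) + 0·826 + (4)·(-179) = 238
  c_5 = 0·733 + 1·558 + 4·69 + 4·240 + (2)·(-192) + 0·826 + (6)·(-179) = 336
  c_6 = 0·733 + 0·558 + 1·69 + 0·240 + (0)·(-192) + 0·826 + (0)·(-179) = 69
  c_7 = 0·733 + 0·558 + 0·69 + (-5)·(240) + (-2)·(-192) + 0·826 + (-5)·(-179) = 79
Base-5 expansion of each c_i:
  c_1 = 68 = 3·5^0 + 3·5^1 + 2·5^2
  c_2 = 480 = 0·5^0 + 1·5^1 + 4·5^2 + 3·5^3
  c_3 = 548 = 3·5^0 + 4·5^1 + 1·5^2 + 4·5^3
  c_4 = 238 = 3·5^0 + 2·5^1 + 4·5^2 + 1·5^3
  c_5 = 336 = 1·5^0 + 2·5^1 + 3·5^2 + 2·5^3
  c_6 = 69 = 4·5^0 + 3·5^1 + 2·5^2
  c_7 = 79 = 4·5^0 + 0·5^1 + 3·5^2
Factor λ_0 = (3, 0, 3, 3, 1, 4, 4)
Factor λ_1 = (3, 1, 4, 2, 2, 3, 0)
Factor λ_2 = (2, 4, 1, 4, 3, 2, 3)
Factor λ_3 = (0, 3, 4, 1, 2, 0, 0)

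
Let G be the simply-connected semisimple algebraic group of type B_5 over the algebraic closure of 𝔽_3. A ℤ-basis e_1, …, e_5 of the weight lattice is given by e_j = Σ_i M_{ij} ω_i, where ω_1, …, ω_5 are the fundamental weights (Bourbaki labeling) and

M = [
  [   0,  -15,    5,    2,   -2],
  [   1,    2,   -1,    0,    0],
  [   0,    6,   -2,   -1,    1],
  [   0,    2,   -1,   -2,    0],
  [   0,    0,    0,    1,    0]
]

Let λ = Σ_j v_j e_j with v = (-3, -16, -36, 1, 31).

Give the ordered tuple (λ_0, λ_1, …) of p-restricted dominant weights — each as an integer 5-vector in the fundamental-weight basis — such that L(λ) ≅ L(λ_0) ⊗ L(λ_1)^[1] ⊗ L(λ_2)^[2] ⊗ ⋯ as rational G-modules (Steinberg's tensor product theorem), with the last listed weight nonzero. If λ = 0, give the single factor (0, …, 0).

Converting to the ω-basis (c_i = row i of M dotted with v = (-3, -16, -36, 1, 31)):
  c_1 = (0)·(-3) + (-15)·(-16) + (5)·(-36) + 2·1 + (-2)·(31) = 0
  c_2 = (1)·(-3) + (2)·(-16) + (-1)·(-36) + 0·1 + 0·31 = 1
  c_3 = (0)·(-3) + (6)·(-16) + (-2)·(-36) + (-1)·(1) + 1·31 = 6
  c_4 = (0)·(-3) + (2)·(-16) + (-1)·(-36) + (-2)·(1) + 0·31 = 2
  c_5 = (0)·(-3) + (0)·(-16) + (0)·(-36) + 1·1 + 0·31 = 1
p = 3; digits c_i = Σ_j d_{ij}·3^j, 0 ≤ d_{ij} < 3:
  c_1 = 0
  c_2 = 1 = 1·3^0
  c_3 = 6 = 0·3^0 + 2·3^1
  c_4 = 2 = 2·3^0
  c_5 = 1 = 1·3^0
λ_0 = (0, 1, 0, 2, 1)
λ_1 = (0, 0, 2, 0, 0)

((0, 1, 0, 2, 1), (0, 0, 2, 0, 0))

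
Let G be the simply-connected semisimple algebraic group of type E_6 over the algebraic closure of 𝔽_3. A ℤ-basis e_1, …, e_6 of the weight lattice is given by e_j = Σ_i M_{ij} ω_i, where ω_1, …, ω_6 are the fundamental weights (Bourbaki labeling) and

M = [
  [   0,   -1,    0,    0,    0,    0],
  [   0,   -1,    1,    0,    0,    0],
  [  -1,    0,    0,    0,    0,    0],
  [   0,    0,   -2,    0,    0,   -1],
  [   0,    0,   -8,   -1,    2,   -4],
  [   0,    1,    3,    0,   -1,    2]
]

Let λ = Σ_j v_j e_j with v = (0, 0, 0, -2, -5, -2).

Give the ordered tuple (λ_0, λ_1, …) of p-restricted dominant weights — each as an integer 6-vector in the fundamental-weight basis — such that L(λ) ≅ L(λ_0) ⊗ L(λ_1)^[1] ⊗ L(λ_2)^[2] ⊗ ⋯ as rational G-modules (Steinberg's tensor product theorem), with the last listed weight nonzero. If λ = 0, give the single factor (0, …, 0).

((0, 0, 0, 2, 0, 1),)

Compute c_i = Σ_j M_{ij} v_j with v = (0, 0, 0, -2, -5, -2):
  c_1 = (0)·(0) + (-1)·(0) + (0)·(0) + (0)·(-2) + (0)·(-5) + (0)·(-2) = 0
  c_2 = (0)·(0) + (-1)·(0) + (1)·(0) + (0)·(-2) + (0)·(-5) + (0)·(-2) = 0
  c_3 = (-1)·(0) + (0)·(0) + (0)·(0) + (0)·(-2) + (0)·(-5) + (0)·(-2) = 0
  c_4 = (0)·(0) + (0)·(0) + (-2)·(0) + (0)·(-2) + (0)·(-5) + (-1)·(-2) = 2
  c_5 = (0)·(0) + (0)·(0) + (-8)·(0) + (-1)·(-2) + (2)·(-5) + (-4)·(-2) = 0
  c_6 = (0)·(0) + (1)·(0) + (3)·(0) + (0)·(-2) + (-1)·(-5) + (2)·(-2) = 1
Writing each c_i in base p = 3:
  c_1 = 0
  c_2 = 0
  c_3 = 0
  c_4 = 2 = 2·3^0
  c_5 = 0
  c_6 = 1 = 1·3^0
λ_0 = (0, 0, 0, 2, 0, 1)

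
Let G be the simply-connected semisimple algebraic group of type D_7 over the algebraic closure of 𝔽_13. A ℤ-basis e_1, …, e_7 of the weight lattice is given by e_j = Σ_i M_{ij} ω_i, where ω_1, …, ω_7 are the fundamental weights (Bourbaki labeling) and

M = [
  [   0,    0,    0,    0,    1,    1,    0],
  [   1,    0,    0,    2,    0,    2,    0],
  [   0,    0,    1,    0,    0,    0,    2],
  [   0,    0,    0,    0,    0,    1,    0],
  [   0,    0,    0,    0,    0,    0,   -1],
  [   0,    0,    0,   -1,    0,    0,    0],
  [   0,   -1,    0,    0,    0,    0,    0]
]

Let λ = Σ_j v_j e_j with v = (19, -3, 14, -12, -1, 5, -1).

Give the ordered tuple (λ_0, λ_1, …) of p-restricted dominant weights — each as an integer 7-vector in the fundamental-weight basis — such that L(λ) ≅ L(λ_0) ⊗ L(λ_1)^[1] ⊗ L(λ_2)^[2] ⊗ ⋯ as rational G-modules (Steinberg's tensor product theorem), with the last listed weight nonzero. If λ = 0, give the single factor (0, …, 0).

Compute c_i = Σ_j M_{ij} v_j with v = (19, -3, 14, -12, -1, 5, -1):
  c_1 = 0·19 + (0)·(-3) + 0·14 + (0)·(-12) + (1)·(-1) + 1·5 + (0)·(-1) = 4
  c_2 = 1·19 + (0)·(-3) + 0·14 + (2)·(-12) + (0)·(-1) + 2·5 + (0)·(-1) = 5
  c_3 = 0·19 + (0)·(-3) + 1·14 + (0)·(-12) + (0)·(-1) + 0·5 + (2)·(-1) = 12
  c_4 = 0·19 + (0)·(-3) + 0·14 + (0)·(-12) + (0)·(-1) + 1·5 + (0)·(-1) = 5
  c_5 = 0·19 + (0)·(-3) + 0·14 + (0)·(-12) + (0)·(-1) + 0·5 + (-1)·(-1) = 1
  c_6 = 0·19 + (0)·(-3) + 0·14 + (-1)·(-12) + (0)·(-1) + 0·5 + (0)·(-1) = 12
  c_7 = 0·19 + (-1)·(-3) + 0·14 + (0)·(-12) + (0)·(-1) + 0·5 + (0)·(-1) = 3
p = 13; digits c_i = Σ_j d_{ij}·13^j, 0 ≤ d_{ij} < 13:
  c_1 = 4 = 4·13^0
  c_2 = 5 = 5·13^0
  c_3 = 12 = 12·13^0
  c_4 = 5 = 5·13^0
  c_5 = 1 = 1·13^0
  c_6 = 12 = 12·13^0
  c_7 = 3 = 3·13^0
Factor λ_0 = (4, 5, 12, 5, 1, 12, 3)

((4, 5, 12, 5, 1, 12, 3),)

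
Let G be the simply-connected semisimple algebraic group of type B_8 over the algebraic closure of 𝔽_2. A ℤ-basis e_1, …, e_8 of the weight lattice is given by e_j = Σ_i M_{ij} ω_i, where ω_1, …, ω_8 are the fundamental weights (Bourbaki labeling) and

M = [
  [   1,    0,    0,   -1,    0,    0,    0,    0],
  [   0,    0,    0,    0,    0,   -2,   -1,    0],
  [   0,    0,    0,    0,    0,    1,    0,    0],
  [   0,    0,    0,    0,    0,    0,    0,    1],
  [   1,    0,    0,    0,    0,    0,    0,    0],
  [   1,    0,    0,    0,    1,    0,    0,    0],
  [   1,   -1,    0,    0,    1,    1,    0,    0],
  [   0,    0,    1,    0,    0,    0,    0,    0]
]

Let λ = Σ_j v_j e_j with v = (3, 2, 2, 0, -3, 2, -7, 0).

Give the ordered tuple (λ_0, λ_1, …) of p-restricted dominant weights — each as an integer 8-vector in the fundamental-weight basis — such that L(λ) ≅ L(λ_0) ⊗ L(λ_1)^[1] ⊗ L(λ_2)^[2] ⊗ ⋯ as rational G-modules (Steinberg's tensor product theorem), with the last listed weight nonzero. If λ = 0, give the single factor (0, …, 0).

((1, 1, 0, 0, 1, 0, 0, 0), (1, 1, 1, 0, 1, 0, 0, 1))

Compute c_i = Σ_j M_{ij} v_j with v = (3, 2, 2, 0, -3, 2, -7, 0):
  c_1 = (1)·(3) + (0)·(2) + (0)·(2) + (-1)·(0) + (0)·(-3) + (0)·(2) + (0)·(-7) + (0)·(0) = 3
  c_2 = (0)·(3) + (0)·(2) + (0)·(2) + (0)·(0) + (0)·(-3) + (-2)·(2) + (-1)·(-7) + (0)·(0) = 3
  c_3 = (0)·(3) + (0)·(2) + (0)·(2) + (0)·(0) + (0)·(-3) + (1)·(2) + (0)·(-7) + (0)·(0) = 2
  c_4 = (0)·(3) + (0)·(2) + (0)·(2) + (0)·(0) + (0)·(-3) + (0)·(2) + (0)·(-7) + (1)·(0) = 0
  c_5 = (1)·(3) + (0)·(2) + (0)·(2) + (0)·(0) + (0)·(-3) + (0)·(2) + (0)·(-7) + (0)·(0) = 3
  c_6 = (1)·(3) + (0)·(2) + (0)·(2) + (0)·(0) + (1)·(-3) + (0)·(2) + (0)·(-7) + (0)·(0) = 0
  c_7 = (1)·(3) + (-1)·(2) + (0)·(2) + (0)·(0) + (1)·(-3) + (1)·(2) + (0)·(-7) + (0)·(0) = 0
  c_8 = (0)·(3) + (0)·(2) + (1)·(2) + (0)·(0) + (0)·(-3) + (0)·(2) + (0)·(-7) + (0)·(0) = 2
Expand coordinatewise in base 2:
  c_1 = 3 = 1·2^0 + 1·2^1
  c_2 = 3 = 1·2^0 + 1·2^1
  c_3 = 2 = 0·2^0 + 1·2^1
  c_4 = 0
  c_5 = 3 = 1·2^0 + 1·2^1
  c_6 = 0
  c_7 = 0
  c_8 = 2 = 0·2^0 + 1·2^1
Factor λ_0 = (1, 1, 0, 0, 1, 0, 0, 0)
Factor λ_1 = (1, 1, 1, 0, 1, 0, 0, 1)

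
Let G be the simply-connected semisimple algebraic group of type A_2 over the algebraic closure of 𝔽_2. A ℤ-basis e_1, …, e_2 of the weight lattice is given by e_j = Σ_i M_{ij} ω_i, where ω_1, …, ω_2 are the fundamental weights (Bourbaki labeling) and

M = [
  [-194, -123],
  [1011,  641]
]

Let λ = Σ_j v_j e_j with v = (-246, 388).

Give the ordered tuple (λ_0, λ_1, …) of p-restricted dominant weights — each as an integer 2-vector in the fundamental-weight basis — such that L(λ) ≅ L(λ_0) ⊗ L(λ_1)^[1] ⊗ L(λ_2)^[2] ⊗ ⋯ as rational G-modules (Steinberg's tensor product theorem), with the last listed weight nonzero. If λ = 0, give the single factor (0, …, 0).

Compute c_i = Σ_j M_{ij} v_j with v = (-246, 388):
  c_1 = (-194)·(-246) + (-123)·(388) = 0
  c_2 = (1011)·(-246) + (641)·(388) = 2
Base-2 expansion of each c_i:
  c_1 = 0
  c_2 = 2 = 0·2^0 + 1·2^1
λ_0 = (0, 0)
λ_1 = (0, 1)

((0, 0), (0, 1))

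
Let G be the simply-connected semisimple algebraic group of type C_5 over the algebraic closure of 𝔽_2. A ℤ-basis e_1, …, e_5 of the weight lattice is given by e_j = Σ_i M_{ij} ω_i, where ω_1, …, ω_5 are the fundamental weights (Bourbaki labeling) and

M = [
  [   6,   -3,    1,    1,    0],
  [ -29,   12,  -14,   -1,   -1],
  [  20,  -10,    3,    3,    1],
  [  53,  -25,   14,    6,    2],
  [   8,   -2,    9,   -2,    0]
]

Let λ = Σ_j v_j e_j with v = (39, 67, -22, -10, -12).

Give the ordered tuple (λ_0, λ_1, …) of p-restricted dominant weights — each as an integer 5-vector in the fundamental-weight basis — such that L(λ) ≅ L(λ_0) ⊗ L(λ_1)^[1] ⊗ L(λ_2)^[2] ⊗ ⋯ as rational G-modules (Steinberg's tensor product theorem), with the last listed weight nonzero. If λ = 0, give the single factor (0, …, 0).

ω-coordinates c = M·v, v = (39, 67, -22, -10, -12):
  c_1 = 6·39 + (-3)·(67) + (1)·(-22) + (1)·(-10) + (0)·(-12) = 1
  c_2 = (-29)·(39) + 12·67 + (-14)·(-22) + (-1)·(-10) + (-1)·(-12) = 3
  c_3 = 20·39 + (-10)·(67) + (3)·(-22) + (3)·(-10) + (1)·(-12) = 2
  c_4 = 53·39 + (-25)·(67) + (14)·(-22) + (6)·(-10) + (2)·(-12) = 0
  c_5 = 8·39 + (-2)·(67) + (9)·(-22) + (-2)·(-10) + (0)·(-12) = 0
Expand coordinatewise in base 2:
  c_1 = 1 = 1·2^0
  c_2 = 3 = 1·2^0 + 1·2^1
  c_3 = 2 = 0·2^0 + 1·2^1
  c_4 = 0
  c_5 = 0
p-restricted factor λ_0 = (1, 1, 0, 0, 0)
p-restricted factor λ_1 = (0, 1, 1, 0, 0)

((1, 1, 0, 0, 0), (0, 1, 1, 0, 0))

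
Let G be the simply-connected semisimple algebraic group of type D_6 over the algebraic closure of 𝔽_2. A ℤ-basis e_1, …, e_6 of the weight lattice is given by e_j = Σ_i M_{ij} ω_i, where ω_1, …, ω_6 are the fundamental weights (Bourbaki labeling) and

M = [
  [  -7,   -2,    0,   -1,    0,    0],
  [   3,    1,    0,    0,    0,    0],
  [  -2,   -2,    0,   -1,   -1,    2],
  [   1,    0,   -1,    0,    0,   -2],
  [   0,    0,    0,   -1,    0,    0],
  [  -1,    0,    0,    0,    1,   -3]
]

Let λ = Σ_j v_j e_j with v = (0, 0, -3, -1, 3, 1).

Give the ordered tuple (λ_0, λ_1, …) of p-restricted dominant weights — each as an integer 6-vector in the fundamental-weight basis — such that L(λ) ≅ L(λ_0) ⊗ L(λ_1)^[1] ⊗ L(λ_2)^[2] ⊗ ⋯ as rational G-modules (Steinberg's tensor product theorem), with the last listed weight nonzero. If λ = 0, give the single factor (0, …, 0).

((1, 0, 0, 1, 1, 0),)

Converting to the ω-basis (c_i = row i of M dotted with v = (0, 0, -3, -1, 3, 1)):
  c_1 = (-7)·(0) + (-2)·(0) + (0)·(-3) + (-1)·(-1) + 0·3 + 0·1 = 1
  c_2 = 3·0 + 1·0 + (0)·(-3) + (0)·(-1) + 0·3 + 0·1 = 0
  c_3 = (-2)·(0) + (-2)·(0) + (0)·(-3) + (-1)·(-1) + (-1)·(3) + 2·1 = 0
  c_4 = 1·0 + 0·0 + (-1)·(-3) + (0)·(-1) + 0·3 + (-2)·(1) = 1
  c_5 = 0·0 + 0·0 + (0)·(-3) + (-1)·(-1) + 0·3 + 0·1 = 1
  c_6 = (-1)·(0) + 0·0 + (0)·(-3) + (0)·(-1) + 1·3 + (-3)·(1) = 0
Base-2 expansion of each c_i:
  c_1 = 1 = 1·2^0
  c_2 = 0
  c_3 = 0
  c_4 = 1 = 1·2^0
  c_5 = 1 = 1·2^0
  c_6 = 0
λ_0 = (1, 0, 0, 1, 1, 0)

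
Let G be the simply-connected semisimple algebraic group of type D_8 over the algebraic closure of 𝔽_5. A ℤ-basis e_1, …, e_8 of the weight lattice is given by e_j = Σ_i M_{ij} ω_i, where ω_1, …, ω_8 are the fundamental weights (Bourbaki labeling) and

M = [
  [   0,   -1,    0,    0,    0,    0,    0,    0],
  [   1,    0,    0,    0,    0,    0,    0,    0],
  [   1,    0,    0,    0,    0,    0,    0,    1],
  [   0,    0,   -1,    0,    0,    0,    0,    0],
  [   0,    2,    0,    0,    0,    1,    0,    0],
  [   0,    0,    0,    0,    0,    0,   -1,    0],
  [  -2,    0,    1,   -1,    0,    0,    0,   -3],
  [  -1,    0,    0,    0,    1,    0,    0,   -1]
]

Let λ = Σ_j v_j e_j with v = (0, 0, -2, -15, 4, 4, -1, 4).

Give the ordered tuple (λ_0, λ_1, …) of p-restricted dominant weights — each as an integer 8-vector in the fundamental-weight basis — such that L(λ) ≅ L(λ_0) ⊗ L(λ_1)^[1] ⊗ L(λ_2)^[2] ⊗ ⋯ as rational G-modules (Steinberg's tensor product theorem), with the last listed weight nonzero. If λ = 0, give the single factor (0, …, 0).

((0, 0, 4, 2, 4, 1, 1, 0),)

In the fundamental-weight basis, λ has coordinates c = M·v (v = (0, 0, -2, -15, 4, 4, -1, 4)):
  c_1 = (0)·(0) + (-1)·(0) + (0)·(-2) + (0)·(-15) + (0)·(4) + (0)·(4) + (0)·(-1) + (0)·(4) = 0
  c_2 = (1)·(0) + (0)·(0) + (0)·(-2) + (0)·(-15) + (0)·(4) + (0)·(4) + (0)·(-1) + (0)·(4) = 0
  c_3 = (1)·(0) + (0)·(0) + (0)·(-2) + (0)·(-15) + (0)·(4) + (0)·(4) + (0)·(-1) + (1)·(4) = 4
  c_4 = (0)·(0) + (0)·(0) + (-1)·(-2) + (0)·(-15) + (0)·(4) + (0)·(4) + (0)·(-1) + (0)·(4) = 2
  c_5 = (0)·(0) + (2)·(0) + (0)·(-2) + (0)·(-15) + (0)·(4) + (1)·(4) + (0)·(-1) + (0)·(4) = 4
  c_6 = (0)·(0) + (0)·(0) + (0)·(-2) + (0)·(-15) + (0)·(4) + (0)·(4) + (-1)·(-1) + (0)·(4) = 1
  c_7 = (-2)·(0) + (0)·(0) + (1)·(-2) + (-1)·(-15) + (0)·(4) + (0)·(4) + (0)·(-1) + (-3)·(4) = 1
  c_8 = (-1)·(0) + (0)·(0) + (0)·(-2) + (0)·(-15) + (1)·(4) + (0)·(4) + (0)·(-1) + (-1)·(4) = 0
Expand coordinatewise in base 5:
  c_1 = 0
  c_2 = 0
  c_3 = 4 = 4·5^0
  c_4 = 2 = 2·5^0
  c_5 = 4 = 4·5^0
  c_6 = 1 = 1·5^0
  c_7 = 1 = 1·5^0
  c_8 = 0
λ_0 = (0, 0, 4, 2, 4, 1, 1, 0)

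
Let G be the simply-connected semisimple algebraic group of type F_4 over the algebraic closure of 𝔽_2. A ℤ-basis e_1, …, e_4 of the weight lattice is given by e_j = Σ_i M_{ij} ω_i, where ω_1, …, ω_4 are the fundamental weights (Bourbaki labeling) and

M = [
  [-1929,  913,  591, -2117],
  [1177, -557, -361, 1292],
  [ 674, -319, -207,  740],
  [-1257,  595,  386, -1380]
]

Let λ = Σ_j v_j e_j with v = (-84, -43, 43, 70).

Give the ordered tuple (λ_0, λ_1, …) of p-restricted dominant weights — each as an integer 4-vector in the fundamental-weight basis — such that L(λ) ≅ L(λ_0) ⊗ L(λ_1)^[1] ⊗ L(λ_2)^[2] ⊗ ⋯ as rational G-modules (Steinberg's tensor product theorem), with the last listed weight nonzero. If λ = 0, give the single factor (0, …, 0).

((0, 0, 0, 1),)

In the fundamental-weight basis, λ has coordinates c = M·v (v = (-84, -43, 43, 70)):
  c_1 = (-1929)·(-84) + (913)·(-43) + (591)·(43) + (-2117)·(70) = 0
  c_2 = (1177)·(-84) + (-557)·(-43) + (-361)·(43) + (1292)·(70) = 0
  c_3 = (674)·(-84) + (-319)·(-43) + (-207)·(43) + (740)·(70) = 0
  c_4 = (-1257)·(-84) + (595)·(-43) + (386)·(43) + (-1380)·(70) = 1
Writing each c_i in base p = 2:
  c_1 = 0
  c_2 = 0
  c_3 = 0
  c_4 = 1 = 1·2^0
p-restricted factor λ_0 = (0, 0, 0, 1)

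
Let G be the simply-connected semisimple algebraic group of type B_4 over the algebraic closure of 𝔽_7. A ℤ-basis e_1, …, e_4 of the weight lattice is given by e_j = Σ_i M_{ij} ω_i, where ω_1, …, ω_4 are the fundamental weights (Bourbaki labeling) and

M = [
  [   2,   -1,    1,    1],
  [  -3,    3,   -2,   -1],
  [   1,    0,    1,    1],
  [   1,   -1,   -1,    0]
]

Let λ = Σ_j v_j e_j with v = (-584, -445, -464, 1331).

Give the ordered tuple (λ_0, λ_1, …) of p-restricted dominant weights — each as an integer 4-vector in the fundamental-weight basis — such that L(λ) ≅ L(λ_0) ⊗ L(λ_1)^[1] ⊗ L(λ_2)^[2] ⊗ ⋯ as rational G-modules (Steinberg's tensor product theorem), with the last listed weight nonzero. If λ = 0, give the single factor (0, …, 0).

Converting to the ω-basis (c_i = row i of M dotted with v = (-584, -445, -464, 1331)):
  c_1 = (2)·(-584) + (-1)·(-445) + (1)·(-464) + (1)·(1331) = 144
  c_2 = (-3)·(-584) + (3)·(-445) + (-2)·(-464) + (-1)·(1331) = 14
  c_3 = (1)·(-584) + (0)·(-445) + (1)·(-464) + (1)·(1331) = 283
  c_4 = (1)·(-584) + (-1)·(-445) + (-1)·(-464) + (0)·(1331) = 325
Expand coordinatewise in base 7:
  c_1 = 144 = 4·7^0 + 6·7^1 + 2·7^2
  c_2 = 14 = 0·7^0 + 2·7^1
  c_3 = 283 = 3·7^0 + 5·7^1 + 5·7^2
  c_4 = 325 = 3·7^0 + 4·7^1 + 6·7^2
λ_0 = (4, 0, 3, 3)
λ_1 = (6, 2, 5, 4)
λ_2 = (2, 0, 5, 6)

((4, 0, 3, 3), (6, 2, 5, 4), (2, 0, 5, 6))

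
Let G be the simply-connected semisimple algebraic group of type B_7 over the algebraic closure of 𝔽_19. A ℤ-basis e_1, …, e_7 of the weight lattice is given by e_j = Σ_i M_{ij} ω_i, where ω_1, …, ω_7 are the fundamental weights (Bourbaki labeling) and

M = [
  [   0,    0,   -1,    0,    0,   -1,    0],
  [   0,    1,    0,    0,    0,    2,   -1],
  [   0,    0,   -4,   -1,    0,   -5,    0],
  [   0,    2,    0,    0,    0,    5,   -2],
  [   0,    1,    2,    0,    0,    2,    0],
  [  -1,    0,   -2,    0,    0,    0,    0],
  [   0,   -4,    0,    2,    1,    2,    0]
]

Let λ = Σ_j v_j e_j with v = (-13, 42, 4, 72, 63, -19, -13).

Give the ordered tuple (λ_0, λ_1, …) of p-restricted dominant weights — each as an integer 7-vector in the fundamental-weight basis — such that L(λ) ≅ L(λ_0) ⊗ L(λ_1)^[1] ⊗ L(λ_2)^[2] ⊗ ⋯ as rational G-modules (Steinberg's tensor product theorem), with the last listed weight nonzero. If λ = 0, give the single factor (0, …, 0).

Compute c_i = Σ_j M_{ij} v_j with v = (-13, 42, 4, 72, 63, -19, -13):
  c_1 = (0)·(-13) + 0·42 + (-1)·(4) + 0·72 + 0·63 + (-1)·(-19) + (0)·(-13) = 15
  c_2 = (0)·(-13) + 1·42 + 0·4 + 0·72 + 0·63 + (2)·(-19) + (-1)·(-13) = 17
  c_3 = (0)·(-13) + 0·42 + (-4)·(4) + (-1)·(72) + 0·63 + (-5)·(-19) + (0)·(-13) = 7
  c_4 = (0)·(-13) + 2·42 + 0·4 + 0·72 + 0·63 + (5)·(-19) + (-2)·(-13) = 15
  c_5 = (0)·(-13) + 1·42 + 2·4 + 0·72 + 0·63 + (2)·(-19) + (0)·(-13) = 12
  c_6 = (-1)·(-13) + 0·42 + (-2)·(4) + 0·72 + 0·63 + (0)·(-19) + (0)·(-13) = 5
  c_7 = (0)·(-13) + (-4)·(42) + 0·4 + 2·72 + 1·63 + (2)·(-19) + (0)·(-13) = 1
Expand coordinatewise in base 19:
  c_1 = 15 = 15·19^0
  c_2 = 17 = 17·19^0
  c_3 = 7 = 7·19^0
  c_4 = 15 = 15·19^0
  c_5 = 12 = 12·19^0
  c_6 = 5 = 5·19^0
  c_7 = 1 = 1·19^0
p-restricted factor λ_0 = (15, 17, 7, 15, 12, 5, 1)

((15, 17, 7, 15, 12, 5, 1),)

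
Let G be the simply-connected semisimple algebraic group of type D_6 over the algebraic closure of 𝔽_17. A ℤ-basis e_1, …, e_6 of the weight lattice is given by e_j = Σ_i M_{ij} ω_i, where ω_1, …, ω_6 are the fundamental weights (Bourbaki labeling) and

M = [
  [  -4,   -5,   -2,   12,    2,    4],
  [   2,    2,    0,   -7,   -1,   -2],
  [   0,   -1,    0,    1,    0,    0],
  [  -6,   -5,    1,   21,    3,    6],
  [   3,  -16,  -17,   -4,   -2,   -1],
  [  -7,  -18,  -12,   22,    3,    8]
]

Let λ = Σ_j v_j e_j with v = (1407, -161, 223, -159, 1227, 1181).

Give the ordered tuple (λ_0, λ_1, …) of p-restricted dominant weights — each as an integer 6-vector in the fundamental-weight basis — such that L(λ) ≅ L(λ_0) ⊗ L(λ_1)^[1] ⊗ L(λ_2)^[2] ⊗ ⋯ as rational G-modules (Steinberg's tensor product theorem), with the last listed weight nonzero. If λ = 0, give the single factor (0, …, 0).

((1, 16, 2, 14, 7, 4),)

Change of basis e → ω: c = M·v where v = (1407, -161, 223, -159, 1227, 1181):
  c_1 = (-4)·(1407) + (-5)·(-161) + (-2)·(223) + (12)·(-159) + (2)·(1227) + (4)·(1181) = 1
  c_2 = (2)·(1407) + (2)·(-161) + (0)·(223) + (-7)·(-159) + (-1)·(1227) + (-2)·(1181) = 16
  c_3 = (0)·(1407) + (-1)·(-161) + (0)·(223) + (1)·(-159) + (0)·(1227) + (0)·(1181) = 2
  c_4 = (-6)·(1407) + (-5)·(-161) + (1)·(223) + (21)·(-159) + (3)·(1227) + (6)·(1181) = 14
  c_5 = (3)·(1407) + (-16)·(-161) + (-17)·(223) + (-4)·(-159) + (-2)·(1227) + (-1)·(1181) = 7
  c_6 = (-7)·(1407) + (-18)·(-161) + (-12)·(223) + (22)·(-159) + (3)·(1227) + (8)·(1181) = 4
p = 17; digits c_i = Σ_j d_{ij}·17^j, 0 ≤ d_{ij} < 17:
  c_1 = 1 = 1·17^0
  c_2 = 16 = 16·17^0
  c_3 = 2 = 2·17^0
  c_4 = 14 = 14·17^0
  c_5 = 7 = 7·17^0
  c_6 = 4 = 4·17^0
λ_0 = (1, 16, 2, 14, 7, 4)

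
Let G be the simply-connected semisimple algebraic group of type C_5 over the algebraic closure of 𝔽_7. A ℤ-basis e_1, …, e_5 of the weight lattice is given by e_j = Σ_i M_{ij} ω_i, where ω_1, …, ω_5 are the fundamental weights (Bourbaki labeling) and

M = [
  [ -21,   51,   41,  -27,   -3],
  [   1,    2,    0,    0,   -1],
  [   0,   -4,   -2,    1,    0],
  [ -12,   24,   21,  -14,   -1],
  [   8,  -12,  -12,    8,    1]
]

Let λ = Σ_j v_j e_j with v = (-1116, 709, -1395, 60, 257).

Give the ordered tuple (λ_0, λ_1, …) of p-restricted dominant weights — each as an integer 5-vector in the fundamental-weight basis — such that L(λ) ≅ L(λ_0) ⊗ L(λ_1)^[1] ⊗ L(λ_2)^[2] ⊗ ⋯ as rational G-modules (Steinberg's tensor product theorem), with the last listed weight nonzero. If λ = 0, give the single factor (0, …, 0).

((2, 3, 0, 2, 6), (1, 6, 2, 2, 5))

ω-coordinates c = M·v, v = (-1116, 709, -1395, 60, 257):
  c_1 = (-21)·(-1116) + 51·709 + (41)·(-1395) + (-27)·(60) + (-3)·(257) = 9
  c_2 = (1)·(-1116) + 2·709 + (0)·(-1395) + 0·60 + (-1)·(257) = 45
  c_3 = (0)·(-1116) + (-4)·(709) + (-2)·(-1395) + 1·60 + 0·257 = 14
  c_4 = (-12)·(-1116) + 24·709 + (21)·(-1395) + (-14)·(60) + (-1)·(257) = 16
  c_5 = (8)·(-1116) + (-12)·(709) + (-12)·(-1395) + 8·60 + 1·257 = 41
Base-7 expansion of each c_i:
  c_1 = 9 = 2·7^0 + 1·7^1
  c_2 = 45 = 3·7^0 + 6·7^1
  c_3 = 14 = 0·7^0 + 2·7^1
  c_4 = 16 = 2·7^0 + 2·7^1
  c_5 = 41 = 6·7^0 + 5·7^1
λ_0 = (2, 3, 0, 2, 6)
λ_1 = (1, 6, 2, 2, 5)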